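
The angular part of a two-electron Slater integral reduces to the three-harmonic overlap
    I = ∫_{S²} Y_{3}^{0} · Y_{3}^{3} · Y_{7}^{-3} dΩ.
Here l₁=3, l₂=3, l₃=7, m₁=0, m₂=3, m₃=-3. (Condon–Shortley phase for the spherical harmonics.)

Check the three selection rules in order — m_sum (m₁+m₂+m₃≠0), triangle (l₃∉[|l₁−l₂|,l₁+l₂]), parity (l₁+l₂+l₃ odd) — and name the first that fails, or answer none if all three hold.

triangle

m₁+m₂+m₃ = 0 + 3 − 3 = 0  ✓
triangle: |3−3|=0 ≤ l₃=7 ≤ 3+3=6  ✗
parity: l₁+l₂+l₃ = 13 is odd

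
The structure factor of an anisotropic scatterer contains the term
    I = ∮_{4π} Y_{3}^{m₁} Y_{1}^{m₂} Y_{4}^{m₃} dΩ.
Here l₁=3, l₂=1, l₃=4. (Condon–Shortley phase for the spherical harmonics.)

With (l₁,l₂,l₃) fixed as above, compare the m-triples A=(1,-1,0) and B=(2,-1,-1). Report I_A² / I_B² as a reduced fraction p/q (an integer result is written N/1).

2/1

l's match ⇒ only the (l;m) 3-j factors differ between A and B.
A: triangle coeff Δ(3,1,4) = 1/252; Σ_t [0,0]: t=0:+1/96 = 1/96; (3j)²=1/42 [(3 1 4; 1 -1 0)], sign=+1
B: triangle coeff Δ(3,1,4) = 1/252; Σ_t [0,0]: t=0:+1/240 = 1/240; (3j)²=1/84 [(3 1 4; 2 -1 -1)], sign=-1
I_A²/I_B² = (1/42)/(1/84) = 2/1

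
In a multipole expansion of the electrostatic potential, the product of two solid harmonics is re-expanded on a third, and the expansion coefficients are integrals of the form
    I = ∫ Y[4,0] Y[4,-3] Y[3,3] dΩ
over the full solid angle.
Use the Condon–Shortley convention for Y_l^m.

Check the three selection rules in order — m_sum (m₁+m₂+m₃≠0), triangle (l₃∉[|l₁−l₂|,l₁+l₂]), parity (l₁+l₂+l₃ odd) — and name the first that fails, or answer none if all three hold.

parity

azimuthal sum: 0 − 3 + 3 = 0  ✓
0 ≤ 3 ≤ 8 (triangle on l)  ✓
L = 4 + 4 + 3 = 11 (odd)  ✗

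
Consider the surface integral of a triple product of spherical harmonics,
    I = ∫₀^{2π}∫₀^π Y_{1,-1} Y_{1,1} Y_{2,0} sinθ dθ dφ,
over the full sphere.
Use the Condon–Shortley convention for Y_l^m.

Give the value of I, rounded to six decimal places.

0.126157

Rules hold: Σm=0, L=4 even, 0≤2≤2.
N = 3·3·5 = 45
Δ = 0!·2!·2!/5! = 1/30
Racah Σ t=0..0: t=0:+1/1 = 1/1
⇒ 3j(1 1 2; 0 0 0)² = 2/15, sgn +1
Racah Σ t=0..0: t=0:+1/4 = 1/4
⇒ 3j(1 1 2; -1 1 0)² = 1/30, sgn +1
4πI² = N·(3j₀)²·(3jₘ)² = 1/5
I = +1·√(0.2/4π) = 0.12615663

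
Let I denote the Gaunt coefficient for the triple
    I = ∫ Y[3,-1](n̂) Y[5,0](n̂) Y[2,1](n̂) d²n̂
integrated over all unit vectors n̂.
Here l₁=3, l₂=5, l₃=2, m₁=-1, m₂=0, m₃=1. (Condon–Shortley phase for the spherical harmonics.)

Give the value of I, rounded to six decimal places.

0.169433

m-sum 0 ✓  L=10 even ✓  2≤2≤8 ✓
Π(2lᵢ+1) = 7×11×5 = 385
triangle coeff Δ(3,5,2) = 1/2310
Σ_t [3,3]: t=3:−1/144 = -1/144
(3j)²=10/231 [(3 5 2; 0 0 0)], sign=-1
Σ_t [4,4]: t=4:+1/288 = 1/288
(3j)²=5/231 [(3 5 2; -1 0 1)], sign=-1
⇒ 4πI² = 250/693
I = (+1)√(250/693/(4π)) = 0.16943318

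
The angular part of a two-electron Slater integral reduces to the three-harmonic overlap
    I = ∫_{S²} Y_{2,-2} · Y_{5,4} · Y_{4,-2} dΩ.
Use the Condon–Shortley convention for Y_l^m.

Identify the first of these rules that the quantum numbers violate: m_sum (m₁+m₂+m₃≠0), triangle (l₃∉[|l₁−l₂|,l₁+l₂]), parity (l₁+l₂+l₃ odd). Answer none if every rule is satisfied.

azimuthal sum: -2 + 4 − 2 = 0  ✓
3 ≤ 4 ≤ 7 (triangle on l)  ✓
L = 2 + 5 + 4 = 11 (odd)  ✗

parity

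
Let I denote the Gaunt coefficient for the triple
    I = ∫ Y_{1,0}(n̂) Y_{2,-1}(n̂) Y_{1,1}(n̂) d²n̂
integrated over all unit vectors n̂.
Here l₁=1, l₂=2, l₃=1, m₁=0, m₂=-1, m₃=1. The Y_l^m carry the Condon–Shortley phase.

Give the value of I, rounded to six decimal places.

Rules hold: Σm=0, L=4 even, 1≤1≤3.
N = 3·5·3 = 45
Δ = 2!·0!·2!/5! = 1/30
Racah Σ t=1..1: t=1:−1/1 = -1/1
⇒ 3j(1 2 1; 0 0 0)² = 2/15, sgn +1
Racah Σ t=1..1: t=1:−1/2 = -1/2
⇒ 3j(1 2 1; 0 -1 1)² = 1/10, sgn -1
4πI² = N·(3j₀)²·(3jₘ)² = 3/5
I = -1·√(0.6/4π) = -0.21850969

-0.218510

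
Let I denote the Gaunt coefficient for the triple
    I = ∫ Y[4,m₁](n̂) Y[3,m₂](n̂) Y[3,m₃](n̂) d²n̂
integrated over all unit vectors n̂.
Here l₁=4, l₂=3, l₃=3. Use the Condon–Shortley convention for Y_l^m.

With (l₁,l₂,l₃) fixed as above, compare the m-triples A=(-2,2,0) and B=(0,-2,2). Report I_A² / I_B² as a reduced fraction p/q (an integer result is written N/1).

3/49

Shared (l₁,l₂,l₃)=(4,3,3): N and (l;000)² cancel in I_A²/I_B².
A: Δ = 4!·4!·2!/11! = 1/34650; Racah Σ t=3..4: t=3:−1/72 t=4:+1/96 = -1/288; ⇒ 3j(4 3 3; -2 2 0)² = 1/462, sgn +1
B: Δ = 4!·4!·2!/11! = 1/34650; Racah Σ t=0..1: t=0:+1/576 t=1:−1/72 = -7/576; ⇒ 3j(4 3 3; 0 -2 2)² = 7/198, sgn +1
I_A²/I_B² = (1/462)/(7/198) = 3/49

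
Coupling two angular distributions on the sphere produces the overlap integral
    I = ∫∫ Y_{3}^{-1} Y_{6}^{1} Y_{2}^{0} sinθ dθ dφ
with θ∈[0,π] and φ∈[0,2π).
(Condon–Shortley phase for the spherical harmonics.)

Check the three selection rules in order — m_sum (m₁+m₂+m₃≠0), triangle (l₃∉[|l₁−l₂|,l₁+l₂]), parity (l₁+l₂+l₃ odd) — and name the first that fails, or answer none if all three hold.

triangle

azimuthal sum: -1 + 1 + 0 = 0  ✓
3 ≤ 2 ≤ 9 (triangle on l)  ✗
L = 3 + 6 + 2 = 11 (odd)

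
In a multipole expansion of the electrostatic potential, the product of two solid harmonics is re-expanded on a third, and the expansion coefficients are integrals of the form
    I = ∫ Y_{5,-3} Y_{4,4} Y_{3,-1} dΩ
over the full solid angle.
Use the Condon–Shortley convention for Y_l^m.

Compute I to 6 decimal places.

Rules hold: Σm=0, L=12 even, 1≤3≤9.
N = 11·9·7 = 693
Δ = 6!·4!·2!/13! = 1/180180
Racah Σ t=2..4: t=2:+1/576 t=3:−1/144 t=4:+1/576 = -1/288
⇒ 3j(5 4 3; 0 0 0)² = 20/1001, sgn +1
Racah Σ t=6..6: t=6:+1/5760 = 1/5760
⇒ 3j(5 4 3; -3 4 -1)² = 56/2145, sgn +1
4πI² = N·(3j₀)²·(3jₘ)² = 672/1859
I = +1·√(0.361485/4π) = 0.16960553

0.169606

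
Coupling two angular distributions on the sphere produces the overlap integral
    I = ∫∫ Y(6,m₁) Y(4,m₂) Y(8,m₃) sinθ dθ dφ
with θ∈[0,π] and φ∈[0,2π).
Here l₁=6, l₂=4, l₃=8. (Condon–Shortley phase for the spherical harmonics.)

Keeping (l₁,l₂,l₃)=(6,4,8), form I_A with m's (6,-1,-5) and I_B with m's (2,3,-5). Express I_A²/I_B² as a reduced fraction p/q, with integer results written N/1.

220/7

l's match ⇒ only the (l;m) 3-j factors differ between A and B.
A: triangle coeff Δ(6,4,8) = 1/23279256; Σ_t [0,0]: t=0:+1/261273600 = 1/261273600; (3j)²=55/6783 [(6 4 8; 6 -1 -5)], sign=-1
B: triangle coeff Δ(6,4,8) = 1/23279256; Σ_t [1,2]: t=1:−1/21772800 t=2:+1/19353600 = 1/174182400; (3j)²=1/3876 [(6 4 8; 2 3 -5)], sign=-1
I_A²/I_B² = (55/6783)/(1/3876) = 220/7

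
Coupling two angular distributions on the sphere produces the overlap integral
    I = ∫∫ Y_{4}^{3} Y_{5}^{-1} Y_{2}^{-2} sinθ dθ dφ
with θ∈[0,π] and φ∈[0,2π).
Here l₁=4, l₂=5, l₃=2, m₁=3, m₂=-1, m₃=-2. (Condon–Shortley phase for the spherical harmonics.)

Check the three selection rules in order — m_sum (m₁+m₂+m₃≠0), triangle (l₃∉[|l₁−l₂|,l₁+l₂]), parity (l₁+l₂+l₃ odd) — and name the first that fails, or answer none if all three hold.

m₁+m₂+m₃ = 3 − 1 − 2 = 0  ✓
triangle: |4−5|=1 ≤ l₃=2 ≤ 4+5=9  ✓
parity: l₁+l₂+l₃ = 11 is odd  ✗

parity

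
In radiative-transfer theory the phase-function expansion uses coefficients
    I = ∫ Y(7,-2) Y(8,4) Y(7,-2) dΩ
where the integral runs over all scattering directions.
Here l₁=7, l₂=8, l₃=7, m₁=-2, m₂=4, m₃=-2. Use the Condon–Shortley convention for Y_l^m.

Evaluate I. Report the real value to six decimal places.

Checks pass: Σm=0; 22 even; l₃=7∈[1,15].
(2·7+1)(2·8+1)(2·7+1) = 3825
Δ: 8! 6! 8! / 23! → 1/22086194130
sum: t=1:−1/18289152000 t=2:+1/248832000 t=3:−1/24883200 t=4:+1/11943936 t=5:−1/24883200 t=6:+1/248832000 t=7:−1/18289152000 = 11/975421440
3j²(7 8 7; 0 0 0) = Δ·Π!·Σ² = 1750/289731  (sign -1)
sum: t=4:+1/2786918400 t=5:−1/174182400 t=6:+1/74649600 t=7:−1/174182400 t=8:+1/2786918400 = 11/4180377600
3j²(7 8 7; -2 4 -2) = Δ·Π!·Σ² = 660/96577  (sign -1)
combine: 4πI² = 3825·1750/289731·660/96577 = 86625000/548653937
take √, sign +1: I = 0.11209015

0.112090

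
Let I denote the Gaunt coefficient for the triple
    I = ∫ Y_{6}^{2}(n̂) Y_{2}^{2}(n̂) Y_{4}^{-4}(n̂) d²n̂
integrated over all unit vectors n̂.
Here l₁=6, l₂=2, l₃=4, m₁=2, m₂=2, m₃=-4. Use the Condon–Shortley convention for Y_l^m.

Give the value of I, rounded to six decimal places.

Checks pass: Σm=0; 12 even; l₃=4∈[4,8].
(2·6+1)(2·2+1)(2·4+1) = 585
Δ: 4! 8! 0! / 13! → 1/6435
sum: t=2:+1/2304 = 1/2304
3j²(6 2 4; 0 0 0) = Δ·Π!·Σ² = 5/143  (sign +1)
sum: t=4:+1/967680 = 1/967680
3j²(6 2 4; 2 2 -4) = Δ·Π!·Σ² = 1/6435  (sign +1)
combine: 4πI² = 585·5/143·1/6435 = 5/1573
take √, sign +1: I = 0.01590434

0.015904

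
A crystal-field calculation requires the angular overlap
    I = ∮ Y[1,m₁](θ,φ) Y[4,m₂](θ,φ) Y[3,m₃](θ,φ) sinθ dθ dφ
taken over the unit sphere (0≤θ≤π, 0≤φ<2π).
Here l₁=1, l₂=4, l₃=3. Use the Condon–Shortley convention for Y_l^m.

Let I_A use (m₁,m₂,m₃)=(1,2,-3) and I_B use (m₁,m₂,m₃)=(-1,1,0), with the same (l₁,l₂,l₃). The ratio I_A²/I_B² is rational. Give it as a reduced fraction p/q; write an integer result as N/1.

1/10

Shared (l₁,l₂,l₃)=(1,4,3): N and (l;000)² cancel in I_A²/I_B².
A: Δ = 2!·0!·6!/9! = 1/252; Racah Σ t=0..0: t=0:+1/1440 = 1/1440; ⇒ 3j(1 4 3; 1 2 -3)² = 1/252, sgn +1
B: Δ = 2!·0!·6!/9! = 1/252; Racah Σ t=2..2: t=2:+1/72 = 1/72; ⇒ 3j(1 4 3; -1 1 0)² = 5/126, sgn -1
I_A²/I_B² = (1/252)/(5/126) = 1/10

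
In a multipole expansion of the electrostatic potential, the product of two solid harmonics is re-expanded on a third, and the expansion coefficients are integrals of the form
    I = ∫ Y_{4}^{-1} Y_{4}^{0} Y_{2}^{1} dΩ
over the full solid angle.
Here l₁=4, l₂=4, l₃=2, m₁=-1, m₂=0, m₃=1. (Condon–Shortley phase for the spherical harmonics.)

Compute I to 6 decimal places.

-0.044869

m-sum 0 ✓  L=10 even ✓  0≤2≤8 ✓
Π(2lᵢ+1) = 9×9×5 = 405
triangle coeff Δ(4,4,2) = 1/13860
Σ_t [2,4]: t=2:+1/192 t=3:−1/36 t=4:+1/192 = -5/288
(3j)²=20/693 [(4 4 2; 0 0 0)], sign=-1
Σ_t [3,4]: t=3:−1/72 t=4:+1/96 = -1/288
(3j)²=1/462 [(4 4 2; -1 0 1)], sign=+1
⇒ 4πI² = 150/5929
I = (-1)√(150/5929/(4π)) = -0.04486937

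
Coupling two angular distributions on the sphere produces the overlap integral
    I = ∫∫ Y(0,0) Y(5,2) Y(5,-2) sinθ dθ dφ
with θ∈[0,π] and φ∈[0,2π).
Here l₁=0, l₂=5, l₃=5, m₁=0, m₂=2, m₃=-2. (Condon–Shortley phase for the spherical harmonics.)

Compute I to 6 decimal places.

m-sum 0 ✓  L=10 even ✓  5≤5≤5 ✓
Π(2lᵢ+1) = 1×11×11 = 121
triangle coeff Δ(0,5,5) = 1/11
Σ_t [0,0]: t=0:+1/14400 = 1/14400
(3j)²=1/11 [(0 5 5; 0 0 0)], sign=-1
Σ_t [0,0]: t=0:+1/30240 = 1/30240
(3j)²=1/11 [(0 5 5; 0 2 -2)], sign=-1
⇒ 4πI² = 1/1
I = (+1)√(1/1/(4π)) = 0.28209479

0.282095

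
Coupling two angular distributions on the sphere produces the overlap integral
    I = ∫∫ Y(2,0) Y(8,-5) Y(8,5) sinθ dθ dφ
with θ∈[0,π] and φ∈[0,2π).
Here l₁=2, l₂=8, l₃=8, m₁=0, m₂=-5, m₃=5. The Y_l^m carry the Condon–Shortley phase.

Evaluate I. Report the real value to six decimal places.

0.006640

Checks pass: Σm=0; 18 even; l₃=8∈[6,10].
(2·2+1)(2·8+1)(2·8+1) = 1445
Δ: 2! 2! 14! / 19! → 1/348840
sum: t=0:+1/116121600 t=1:−1/25401600 t=2:+1/116121600 = -1/45158400
3j²(2 8 8; 0 0 0) = Δ·Π!·Σ² = 24/1615  (sign -1)
sum: t=0:+1/958003200 t=1:−1/958003200 t=2:+1/24908083200 = 1/24908083200
3j²(2 8 8; 0 -5 5) = Δ·Π!·Σ² = 1/38760  (sign -1)
combine: 4πI² = 1445·24/1615·1/38760 = 1/1805
take √, sign +1: I = 0.00663982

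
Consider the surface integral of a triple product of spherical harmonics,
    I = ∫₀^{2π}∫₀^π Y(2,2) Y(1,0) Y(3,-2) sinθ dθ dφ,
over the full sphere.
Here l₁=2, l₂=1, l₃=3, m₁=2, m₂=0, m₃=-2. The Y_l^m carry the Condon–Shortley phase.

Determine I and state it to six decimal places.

Checks pass: Σm=0; 6 even; l₃=3∈[1,3].
(2·2+1)(2·1+1)(2·3+1) = 105
Δ: 0! 4! 2! / 7! → 1/105
sum: t=0:+1/4 = 1/4
3j²(2 1 3; 0 0 0) = Δ·Π!·Σ² = 3/35  (sign -1)
sum: t=0:+1/24 = 1/24
3j²(2 1 3; 2 0 -2) = Δ·Π!·Σ² = 1/21  (sign -1)
combine: 4πI² = 105·3/35·1/21 = 3/7
take √, sign +1: I = 0.18467439

0.184674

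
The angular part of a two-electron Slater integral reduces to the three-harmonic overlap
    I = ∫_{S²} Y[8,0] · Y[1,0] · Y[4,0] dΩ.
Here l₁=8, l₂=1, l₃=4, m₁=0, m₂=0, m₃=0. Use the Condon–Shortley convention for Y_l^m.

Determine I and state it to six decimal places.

l₃=4 ∉ [7,9] — triangle fails ⇒ I = 0

0.000000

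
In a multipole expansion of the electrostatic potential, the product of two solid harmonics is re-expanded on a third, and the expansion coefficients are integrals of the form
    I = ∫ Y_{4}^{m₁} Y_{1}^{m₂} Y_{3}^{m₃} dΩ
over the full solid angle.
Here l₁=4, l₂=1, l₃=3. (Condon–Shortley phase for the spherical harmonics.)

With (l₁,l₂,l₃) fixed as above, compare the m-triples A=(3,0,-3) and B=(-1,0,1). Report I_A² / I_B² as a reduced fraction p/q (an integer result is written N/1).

Shared (l₁,l₂,l₃)=(4,1,3): N and (l;000)² cancel in I_A²/I_B².
A: Δ = 2!·6!·0!/9! = 1/252; Racah Σ t=1..1: t=1:−1/720 = -1/720; ⇒ 3j(4 1 3; 3 0 -3)² = 1/36, sgn -1
B: Δ = 2!·6!·0!/9! = 1/252; Racah Σ t=1..1: t=1:−1/48 = -1/48; ⇒ 3j(4 1 3; -1 0 1)² = 5/84, sgn -1
I_A²/I_B² = (1/36)/(5/84) = 7/15

7/15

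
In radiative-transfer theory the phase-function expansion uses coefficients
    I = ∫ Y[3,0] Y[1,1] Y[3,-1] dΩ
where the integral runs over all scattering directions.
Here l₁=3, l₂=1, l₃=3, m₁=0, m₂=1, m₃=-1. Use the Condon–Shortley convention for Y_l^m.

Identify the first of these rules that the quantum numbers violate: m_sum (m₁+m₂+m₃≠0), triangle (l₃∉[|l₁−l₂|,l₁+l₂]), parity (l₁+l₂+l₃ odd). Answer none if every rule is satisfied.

Σmᵢ = 0  ✓
l₃∈[|l₁−l₂|,l₁+l₂]=[2,4], have l₃=3  ✓
Σlᵢ = 7 ⇒ odd  ✗

parity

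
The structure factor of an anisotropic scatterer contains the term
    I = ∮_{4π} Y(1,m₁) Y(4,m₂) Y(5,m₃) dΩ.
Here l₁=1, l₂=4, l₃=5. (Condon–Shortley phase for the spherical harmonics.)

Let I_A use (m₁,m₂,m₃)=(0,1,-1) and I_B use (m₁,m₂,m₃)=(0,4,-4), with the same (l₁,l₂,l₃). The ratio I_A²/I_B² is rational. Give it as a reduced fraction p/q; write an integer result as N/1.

8/3

l's match ⇒ only the (l;m) 3-j factors differ between A and B.
A: triangle coeff Δ(1,4,5) = 1/495; Σ_t [0,0]: t=0:+1/720 = 1/720; (3j)²=8/165 [(1 4 5; 0 1 -1)], sign=+1
B: triangle coeff Δ(1,4,5) = 1/495; Σ_t [0,0]: t=0:+1/40320 = 1/40320; (3j)²=1/55 [(1 4 5; 0 4 -4)], sign=-1
I_A²/I_B² = (8/165)/(1/55) = 8/3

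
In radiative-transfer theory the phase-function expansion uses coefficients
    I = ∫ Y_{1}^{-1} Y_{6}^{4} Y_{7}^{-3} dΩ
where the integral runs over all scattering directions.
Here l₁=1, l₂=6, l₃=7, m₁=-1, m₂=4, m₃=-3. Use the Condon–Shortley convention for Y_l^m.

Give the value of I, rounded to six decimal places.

-0.085707

Checks pass: Σm=0; 14 even; l₃=7∈[5,7].
(2·1+1)(2·6+1)(2·7+1) = 585
Δ: 0! 2! 12! / 15! → 1/1365
sum: t=0:+1/518400 = 1/518400
3j²(1 6 7; 0 0 0) = Δ·Π!·Σ² = 7/195  (sign -1)
sum: t=0:+1/14515200 = 1/14515200
3j²(1 6 7; -1 4 -3) = Δ·Π!·Σ² = 2/455  (sign +1)
combine: 4πI² = 585·7/195·2/455 = 6/65
take √, sign -1: I = -0.08570655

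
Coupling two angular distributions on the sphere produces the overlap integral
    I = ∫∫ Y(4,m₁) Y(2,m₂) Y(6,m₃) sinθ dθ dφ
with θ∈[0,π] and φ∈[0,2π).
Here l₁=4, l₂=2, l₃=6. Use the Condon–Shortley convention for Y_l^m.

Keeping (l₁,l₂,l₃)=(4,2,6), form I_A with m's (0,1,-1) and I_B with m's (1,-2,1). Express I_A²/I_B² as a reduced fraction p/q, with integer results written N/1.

5/1

Same 4,2,6: normalisation and zero-m 3j drop out of the ratio.
A: Δ: 0! 8! 4! / 13! → 1/6435; sum: t=0:+1/3456 = 1/3456; 3j²(4 2 6; 0 1 -1) = Δ·Π!·Σ² = 35/1287  (sign -1)
B: Δ: 0! 8! 4! / 13! → 1/6435; sum: t=0:+1/17280 = 1/17280; 3j²(4 2 6; 1 -2 1) = Δ·Π!·Σ² = 7/1287  (sign -1)
I_A²/I_B² = (35/1287)/(7/1287) = 5/1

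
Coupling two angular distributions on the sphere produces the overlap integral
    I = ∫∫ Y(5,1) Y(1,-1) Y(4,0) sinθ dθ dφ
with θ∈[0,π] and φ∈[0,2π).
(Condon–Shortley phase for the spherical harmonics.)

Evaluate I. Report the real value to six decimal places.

-0.190188

m-sum 0 ✓  L=10 even ✓  4≤4≤6 ✓
Π(2lᵢ+1) = 11×3×9 = 297
triangle coeff Δ(5,1,4) = 1/495
Σ_t [1,1]: t=1:−1/576 = -1/576
(3j)²=5/99 [(5 1 4; 0 0 0)], sign=-1
Σ_t [0,0]: t=0:+1/1152 = 1/1152
(3j)²=1/33 [(5 1 4; 1 -1 0)], sign=+1
⇒ 4πI² = 5/11
I = (-1)√(5/11/(4π)) = -0.19018827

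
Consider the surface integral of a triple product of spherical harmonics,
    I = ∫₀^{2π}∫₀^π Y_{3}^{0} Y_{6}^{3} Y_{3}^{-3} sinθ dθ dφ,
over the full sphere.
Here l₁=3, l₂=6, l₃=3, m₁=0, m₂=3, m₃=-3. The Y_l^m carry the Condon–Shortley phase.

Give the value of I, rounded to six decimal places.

-0.108647

Rules hold: Σm=0, L=12 even, 3≤3≤9.
N = 7·13·7 = 637
Δ = 6!·0!·6!/13! = 1/12012
Racah Σ t=3..3: t=3:−1/1296 = -1/1296
⇒ 3j(3 6 3; 0 0 0)² = 100/3003, sgn +1
Racah Σ t=3..3: t=3:−1/25920 = -1/25920
⇒ 3j(3 6 3; 0 3 -3)² = 1/143, sgn -1
4πI² = N·(3j₀)²·(3jₘ)² = 700/4719
I = -1·√(0.148337/4π) = -0.10864734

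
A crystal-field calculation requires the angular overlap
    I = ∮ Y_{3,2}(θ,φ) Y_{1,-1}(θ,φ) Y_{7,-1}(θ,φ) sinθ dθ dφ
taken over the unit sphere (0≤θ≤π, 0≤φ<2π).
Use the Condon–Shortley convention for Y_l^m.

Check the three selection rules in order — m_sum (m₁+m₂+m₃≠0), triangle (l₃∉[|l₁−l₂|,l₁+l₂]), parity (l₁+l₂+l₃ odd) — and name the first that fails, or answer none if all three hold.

m₁+m₂+m₃ = 2 − 1 − 1 = 0  ✓
triangle: |3−1|=2 ≤ l₃=7 ≤ 3+1=4  ✗
parity: l₁+l₂+l₃ = 11 is odd

triangle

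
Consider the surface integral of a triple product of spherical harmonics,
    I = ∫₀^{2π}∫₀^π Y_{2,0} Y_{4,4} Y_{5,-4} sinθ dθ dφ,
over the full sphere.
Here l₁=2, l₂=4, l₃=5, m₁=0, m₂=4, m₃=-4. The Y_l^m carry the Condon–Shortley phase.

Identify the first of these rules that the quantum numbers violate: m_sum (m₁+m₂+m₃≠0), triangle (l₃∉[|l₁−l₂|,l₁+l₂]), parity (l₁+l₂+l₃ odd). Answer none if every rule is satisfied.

parity

azimuthal sum: 0 + 4 − 4 = 0  ✓
2 ≤ 5 ≤ 6 (triangle on l)  ✓
L = 2 + 4 + 5 = 11 (odd)  ✗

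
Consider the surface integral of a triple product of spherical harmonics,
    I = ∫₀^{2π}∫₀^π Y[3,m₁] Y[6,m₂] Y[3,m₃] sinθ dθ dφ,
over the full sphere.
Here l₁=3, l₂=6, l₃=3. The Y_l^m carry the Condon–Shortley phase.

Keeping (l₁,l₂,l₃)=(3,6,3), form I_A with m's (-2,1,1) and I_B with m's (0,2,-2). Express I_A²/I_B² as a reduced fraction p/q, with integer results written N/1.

l's match ⇒ only the (l;m) 3-j factors differ between A and B.
A: triangle coeff Δ(3,6,3) = 1/12012; Σ_t [5,5]: t=5:−1/5760 = -1/5760; (3j)²=5/572 [(3 6 3; -2 1 1)], sign=-1
B: triangle coeff Δ(3,6,3) = 1/12012; Σ_t [3,3]: t=3:−1/4320 = -1/4320; (3j)²=8/429 [(3 6 3; 0 2 -2)], sign=+1
I_A²/I_B² = (5/572)/(8/429) = 15/32

15/32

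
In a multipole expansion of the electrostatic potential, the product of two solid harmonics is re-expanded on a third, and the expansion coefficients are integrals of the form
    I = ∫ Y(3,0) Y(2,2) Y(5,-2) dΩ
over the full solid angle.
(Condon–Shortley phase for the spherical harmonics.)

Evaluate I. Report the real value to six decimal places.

m-sum 0 ✓  L=10 even ✓  1≤5≤5 ✓
Π(2lᵢ+1) = 7×5×11 = 385
triangle coeff Δ(3,2,5) = 1/2310
Σ_t [0,0]: t=0:+1/144 = 1/144
(3j)²=10/231 [(3 2 5; 0 0 0)], sign=-1
Σ_t [0,0]: t=0:+1/864 = 1/864
(3j)²=1/66 [(3 2 5; 0 2 -2)], sign=-1
⇒ 4πI² = 25/99
I = (+1)√(25/99/(4π)) = 0.14175797

0.141758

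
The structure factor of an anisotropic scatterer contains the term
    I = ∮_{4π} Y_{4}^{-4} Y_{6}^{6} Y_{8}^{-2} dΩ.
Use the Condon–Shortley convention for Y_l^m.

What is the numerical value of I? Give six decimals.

Checks pass: Σm=0; 18 even; l₃=8∈[2,10].
(2·4+1)(2·6+1)(2·8+1) = 1989
Δ: 2! 6! 10! / 19! → 1/23279256
sum: t=0:+1/1658880 t=1:−1/518400 t=2:+1/1658880 = -1/1382400
3j²(4 6 8; 0 0 0) = Δ·Π!·Σ² = 504/46189  (sign -1)
sum: t=2:+1/5225472000 = 1/5225472000
3j²(4 6 8; -4 6 -2) = Δ·Π!·Σ² = 1/12597  (sign +1)
combine: 4πI² = 1989·504/46189·1/12597 = 1512/877591
take √, sign -1: I = -0.01170914

-0.011709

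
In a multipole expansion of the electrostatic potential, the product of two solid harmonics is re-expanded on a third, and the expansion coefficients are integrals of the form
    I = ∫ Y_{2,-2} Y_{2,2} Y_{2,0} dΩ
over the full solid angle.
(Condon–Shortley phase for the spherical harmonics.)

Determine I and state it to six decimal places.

Rules hold: Σm=0, L=6 even, 0≤2≤4.
N = 5·5·5 = 125
Δ = 2!·2!·2!/7! = 1/630
Racah Σ t=0..2: t=0:+1/8 t=1:−1/1 t=2:+1/8 = -3/4
⇒ 3j(2 2 2; 0 0 0)² = 2/35, sgn -1
Racah Σ t=2..2: t=2:+1/8 = 1/8
⇒ 3j(2 2 2; -2 2 0)² = 2/35, sgn +1
4πI² = N·(3j₀)²·(3jₘ)² = 20/49
I = -1·√(0.408163/4π) = -0.18022375

-0.180224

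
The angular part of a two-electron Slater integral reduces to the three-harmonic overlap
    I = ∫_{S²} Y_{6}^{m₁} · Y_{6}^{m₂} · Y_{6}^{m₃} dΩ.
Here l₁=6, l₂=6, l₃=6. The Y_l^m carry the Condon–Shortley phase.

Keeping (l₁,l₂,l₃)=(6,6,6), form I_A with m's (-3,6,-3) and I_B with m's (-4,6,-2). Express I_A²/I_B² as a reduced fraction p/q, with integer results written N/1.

Same 6,6,6: normalisation and zero-m 3j drop out of the ratio.
A: Δ: 6! 6! 6! / 19! → 1/325909584; sum: t=6:+1/18662400 = 1/18662400; 3j²(6 6 6; -3 6 -3) = Δ·Π!·Σ² = 84/4199  (sign -1)
B: Δ: 6! 6! 6! / 19! → 1/325909584; sum: t=6:+1/24883200 = 1/24883200; 3j²(6 6 6; -4 6 -2) = Δ·Π!·Σ² = 70/4199  (sign +1)
I_A²/I_B² = (84/4199)/(70/4199) = 6/5

6/5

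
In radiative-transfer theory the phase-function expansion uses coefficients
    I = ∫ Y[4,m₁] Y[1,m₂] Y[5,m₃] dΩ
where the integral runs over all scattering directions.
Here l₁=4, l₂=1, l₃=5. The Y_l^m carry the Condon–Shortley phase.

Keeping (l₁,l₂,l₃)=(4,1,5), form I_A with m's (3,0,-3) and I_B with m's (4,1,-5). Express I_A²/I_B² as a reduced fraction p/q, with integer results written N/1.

Shared (l₁,l₂,l₃)=(4,1,5): N and (l;000)² cancel in I_A²/I_B².
A: Δ = 0!·8!·2!/11! = 1/495; Racah Σ t=0..0: t=0:+1/5040 = 1/5040; ⇒ 3j(4 1 5; 3 0 -3)² = 16/495, sgn +1
B: Δ = 0!·8!·2!/11! = 1/495; Racah Σ t=0..0: t=0:+1/80640 = 1/80640; ⇒ 3j(4 1 5; 4 1 -5)² = 1/11, sgn +1
I_A²/I_B² = (16/495)/(1/11) = 16/45

16/45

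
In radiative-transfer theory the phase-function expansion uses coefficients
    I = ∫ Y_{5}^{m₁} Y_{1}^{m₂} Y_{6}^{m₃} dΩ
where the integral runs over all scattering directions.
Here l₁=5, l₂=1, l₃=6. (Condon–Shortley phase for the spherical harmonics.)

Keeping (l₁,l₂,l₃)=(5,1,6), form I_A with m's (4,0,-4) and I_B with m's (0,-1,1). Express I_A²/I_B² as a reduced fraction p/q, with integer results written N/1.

20/21

Shared (l₁,l₂,l₃)=(5,1,6): N and (l;000)² cancel in I_A²/I_B².
A: Δ = 0!·10!·2!/13! = 1/858; Racah Σ t=0..0: t=0:+1/362880 = 1/362880; ⇒ 3j(5 1 6; 4 0 -4)² = 10/429, sgn +1
B: Δ = 0!·10!·2!/13! = 1/858; Racah Σ t=0..0: t=0:+1/28800 = 1/28800; ⇒ 3j(5 1 6; 0 -1 1)² = 7/286, sgn -1
I_A²/I_B² = (10/429)/(7/286) = 20/21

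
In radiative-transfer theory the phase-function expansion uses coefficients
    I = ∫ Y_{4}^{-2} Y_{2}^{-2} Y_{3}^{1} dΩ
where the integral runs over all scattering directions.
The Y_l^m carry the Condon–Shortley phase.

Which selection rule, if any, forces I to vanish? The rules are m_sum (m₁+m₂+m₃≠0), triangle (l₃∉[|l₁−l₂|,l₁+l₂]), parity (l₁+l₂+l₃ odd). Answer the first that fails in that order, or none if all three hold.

m_sum

m₁+m₂+m₃ = -2 − 2 + 1 = -3  ✗
triangle: |4−2|=2 ≤ l₃=3 ≤ 4+2=6
parity: l₁+l₂+l₃ = 9 is odd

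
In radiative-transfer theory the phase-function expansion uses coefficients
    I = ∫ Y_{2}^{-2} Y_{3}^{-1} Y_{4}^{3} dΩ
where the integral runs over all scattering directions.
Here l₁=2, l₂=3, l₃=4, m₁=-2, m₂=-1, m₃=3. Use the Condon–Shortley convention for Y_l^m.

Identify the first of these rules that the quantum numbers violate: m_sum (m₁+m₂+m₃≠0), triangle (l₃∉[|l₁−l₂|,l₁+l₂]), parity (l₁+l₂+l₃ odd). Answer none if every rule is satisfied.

parity

azimuthal sum: -2 − 1 + 3 = 0  ✓
1 ≤ 4 ≤ 5 (triangle on l)  ✓
L = 2 + 3 + 4 = 9 (odd)  ✗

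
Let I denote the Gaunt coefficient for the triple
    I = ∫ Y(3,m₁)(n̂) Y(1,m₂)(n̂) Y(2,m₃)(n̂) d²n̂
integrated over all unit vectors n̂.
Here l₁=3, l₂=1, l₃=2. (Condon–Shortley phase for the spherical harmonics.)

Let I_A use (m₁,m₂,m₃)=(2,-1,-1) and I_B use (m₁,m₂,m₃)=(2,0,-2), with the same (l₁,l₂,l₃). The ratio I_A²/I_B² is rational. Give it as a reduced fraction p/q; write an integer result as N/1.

l's match ⇒ only the (l;m) 3-j factors differ between A and B.
A: triangle coeff Δ(3,1,2) = 1/105; Σ_t [0,0]: t=0:+1/12 = 1/12; (3j)²=2/21 [(3 1 2; 2 -1 -1)], sign=-1
B: triangle coeff Δ(3,1,2) = 1/105; Σ_t [1,1]: t=1:−1/24 = -1/24; (3j)²=1/21 [(3 1 2; 2 0 -2)], sign=-1
I_A²/I_B² = (2/21)/(1/21) = 2/1

2/1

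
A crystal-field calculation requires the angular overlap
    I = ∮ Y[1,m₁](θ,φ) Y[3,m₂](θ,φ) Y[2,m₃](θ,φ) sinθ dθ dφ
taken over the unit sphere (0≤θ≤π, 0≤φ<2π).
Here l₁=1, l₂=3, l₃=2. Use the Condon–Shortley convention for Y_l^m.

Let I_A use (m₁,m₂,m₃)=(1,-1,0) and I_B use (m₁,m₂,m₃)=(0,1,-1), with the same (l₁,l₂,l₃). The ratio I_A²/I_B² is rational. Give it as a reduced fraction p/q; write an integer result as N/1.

3/4

Shared (l₁,l₂,l₃)=(1,3,2): N and (l;000)² cancel in I_A²/I_B².
A: Δ = 2!·0!·4!/7! = 1/105; Racah Σ t=0..0: t=0:+1/8 = 1/8; ⇒ 3j(1 3 2; 1 -1 0)² = 2/35, sgn +1
B: Δ = 2!·0!·4!/7! = 1/105; Racah Σ t=1..1: t=1:−1/6 = -1/6; ⇒ 3j(1 3 2; 0 1 -1)² = 8/105, sgn +1
I_A²/I_B² = (2/35)/(8/105) = 3/4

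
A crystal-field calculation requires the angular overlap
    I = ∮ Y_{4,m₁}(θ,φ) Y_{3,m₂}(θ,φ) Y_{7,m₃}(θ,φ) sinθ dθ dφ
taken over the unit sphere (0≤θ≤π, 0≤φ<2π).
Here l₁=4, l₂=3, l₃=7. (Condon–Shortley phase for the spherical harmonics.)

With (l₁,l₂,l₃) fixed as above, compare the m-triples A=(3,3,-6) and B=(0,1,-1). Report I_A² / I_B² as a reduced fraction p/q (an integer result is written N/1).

286/175

Same 4,3,7: normalisation and zero-m 3j drop out of the ratio.
A: Δ: 0! 8! 6! / 15! → 1/45045; sum: t=0:+1/3628800 = 1/3628800; 3j²(4 3 7; 3 3 -6) = Δ·Π!·Σ² = 4/105  (sign -1)
B: Δ: 0! 8! 6! / 15! → 1/45045; sum: t=0:+1/27648 = 1/27648; 3j²(4 3 7; 0 1 -1) = Δ·Π!·Σ² = 10/429  (sign +1)
I_A²/I_B² = (4/105)/(10/429) = 286/175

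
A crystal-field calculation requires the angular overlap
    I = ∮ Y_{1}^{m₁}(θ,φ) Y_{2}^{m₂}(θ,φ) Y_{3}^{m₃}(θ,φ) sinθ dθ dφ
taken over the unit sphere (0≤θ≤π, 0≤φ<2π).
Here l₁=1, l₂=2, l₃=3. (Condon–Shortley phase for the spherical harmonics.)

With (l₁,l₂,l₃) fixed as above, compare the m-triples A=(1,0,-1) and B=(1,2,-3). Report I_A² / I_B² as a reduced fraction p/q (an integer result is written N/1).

2/5

l's match ⇒ only the (l;m) 3-j factors differ between A and B.
A: triangle coeff Δ(1,2,3) = 1/105; Σ_t [0,0]: t=0:+1/8 = 1/8; (3j)²=2/35 [(1 2 3; 1 0 -1)], sign=+1
B: triangle coeff Δ(1,2,3) = 1/105; Σ_t [0,0]: t=0:+1/48 = 1/48; (3j)²=1/7 [(1 2 3; 1 2 -3)], sign=+1
I_A²/I_B² = (2/35)/(1/7) = 2/5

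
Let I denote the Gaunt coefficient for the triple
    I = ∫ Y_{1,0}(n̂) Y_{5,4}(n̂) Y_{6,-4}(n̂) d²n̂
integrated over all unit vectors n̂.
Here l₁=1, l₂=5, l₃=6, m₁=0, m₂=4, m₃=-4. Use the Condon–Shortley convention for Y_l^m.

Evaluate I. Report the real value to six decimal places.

Checks pass: Σm=0; 12 even; l₃=6∈[4,6].
(2·1+1)(2·5+1)(2·6+1) = 429
Δ: 0! 2! 10! / 13! → 1/858
sum: t=0:+1/14400 = 1/14400
3j²(1 5 6; 0 0 0) = Δ·Π!·Σ² = 6/143  (sign +1)
sum: t=0:+1/362880 = 1/362880
3j²(1 5 6; 0 4 -4) = Δ·Π!·Σ² = 10/429  (sign +1)
combine: 4πI² = 429·6/143·10/429 = 60/143
take √, sign +1: I = 0.18272698

0.182727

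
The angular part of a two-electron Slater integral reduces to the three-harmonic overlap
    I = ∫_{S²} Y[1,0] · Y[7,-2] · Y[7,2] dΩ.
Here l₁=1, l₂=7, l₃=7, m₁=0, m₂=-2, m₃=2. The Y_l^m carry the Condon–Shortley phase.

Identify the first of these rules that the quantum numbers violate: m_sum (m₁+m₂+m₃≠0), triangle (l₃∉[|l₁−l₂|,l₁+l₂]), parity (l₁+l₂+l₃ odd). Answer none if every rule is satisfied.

parity

Σmᵢ = 0  ✓
l₃∈[|l₁−l₂|,l₁+l₂]=[6,8], have l₃=7  ✓
Σlᵢ = 15 ⇒ odd  ✗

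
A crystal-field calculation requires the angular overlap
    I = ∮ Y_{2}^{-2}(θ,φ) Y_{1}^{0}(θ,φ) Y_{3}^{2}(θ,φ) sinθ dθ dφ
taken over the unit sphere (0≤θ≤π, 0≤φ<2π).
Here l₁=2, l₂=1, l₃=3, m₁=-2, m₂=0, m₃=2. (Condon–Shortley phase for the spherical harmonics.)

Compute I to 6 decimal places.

Checks pass: Σm=0; 6 even; l₃=3∈[1,3].
(2·2+1)(2·1+1)(2·3+1) = 105
Δ: 0! 4! 2! / 7! → 1/105
sum: t=0:+1/4 = 1/4
3j²(2 1 3; 0 0 0) = Δ·Π!·Σ² = 3/35  (sign -1)
sum: t=0:+1/24 = 1/24
3j²(2 1 3; -2 0 2) = Δ·Π!·Σ² = 1/21  (sign -1)
combine: 4πI² = 105·3/35·1/21 = 3/7
take √, sign +1: I = 0.18467439

0.184674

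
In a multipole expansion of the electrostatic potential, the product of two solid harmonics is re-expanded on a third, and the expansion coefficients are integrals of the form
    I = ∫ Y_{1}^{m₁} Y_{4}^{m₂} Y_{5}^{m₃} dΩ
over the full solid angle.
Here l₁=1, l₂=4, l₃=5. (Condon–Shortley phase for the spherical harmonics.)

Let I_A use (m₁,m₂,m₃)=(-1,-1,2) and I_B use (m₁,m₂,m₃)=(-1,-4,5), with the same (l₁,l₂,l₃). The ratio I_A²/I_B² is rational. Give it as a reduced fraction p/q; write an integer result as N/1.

7/15

Same 1,4,5: normalisation and zero-m 3j drop out of the ratio.
A: Δ: 0! 2! 8! / 11! → 1/495; sum: t=0:+1/1440 = 1/1440; 3j²(1 4 5; -1 -1 2) = Δ·Π!·Σ² = 7/165  (sign -1)
B: Δ: 0! 2! 8! / 11! → 1/495; sum: t=0:+1/80640 = 1/80640; 3j²(1 4 5; -1 -4 5) = Δ·Π!·Σ² = 1/11  (sign +1)
I_A²/I_B² = (7/165)/(1/11) = 7/15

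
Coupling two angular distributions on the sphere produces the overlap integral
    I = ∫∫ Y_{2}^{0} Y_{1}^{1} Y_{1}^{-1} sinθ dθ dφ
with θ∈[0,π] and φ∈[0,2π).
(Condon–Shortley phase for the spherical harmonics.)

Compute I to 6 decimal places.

m-sum 0 ✓  L=4 even ✓  1≤1≤3 ✓
Π(2lᵢ+1) = 5×3×3 = 45
triangle coeff Δ(2,1,1) = 1/30
Σ_t [1,1]: t=1:−1/1 = -1/1
(3j)²=2/15 [(2 1 1; 0 0 0)], sign=+1
Σ_t [2,2]: t=2:+1/4 = 1/4
(3j)²=1/30 [(2 1 1; 0 1 -1)], sign=+1
⇒ 4πI² = 1/5
I = (+1)√(1/5/(4π)) = 0.12615663

0.126157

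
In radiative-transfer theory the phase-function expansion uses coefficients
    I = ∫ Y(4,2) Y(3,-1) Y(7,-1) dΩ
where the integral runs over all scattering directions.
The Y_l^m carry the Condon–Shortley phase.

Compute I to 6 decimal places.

Rules hold: Σm=0, L=14 even, 1≤7≤7.
N = 9·7·15 = 945
Δ = 0!·8!·6!/15! = 1/45045
Racah Σ t=0..0: t=0:+1/20736 = 1/20736
⇒ 3j(4 3 7; 0 0 0)² = 35/1287, sgn -1
Racah Σ t=0..0: t=0:+1/69120 = 1/69120
⇒ 3j(4 3 7; 2 -1 -1)² = 4/429, sgn +1
4πI² = N·(3j₀)²·(3jₘ)² = 4900/20449
I = -1·√(0.239621/4π) = -0.13808836

-0.138088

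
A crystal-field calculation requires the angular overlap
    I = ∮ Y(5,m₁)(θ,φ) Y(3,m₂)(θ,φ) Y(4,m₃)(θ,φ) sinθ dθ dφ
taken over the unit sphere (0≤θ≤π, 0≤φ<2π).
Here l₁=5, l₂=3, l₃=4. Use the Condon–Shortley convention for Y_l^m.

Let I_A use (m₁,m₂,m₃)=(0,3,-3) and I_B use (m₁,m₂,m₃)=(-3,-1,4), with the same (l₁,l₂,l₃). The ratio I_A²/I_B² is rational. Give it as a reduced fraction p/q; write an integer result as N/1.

75/224

Same 5,3,4: normalisation and zero-m 3j drop out of the ratio.
A: Δ: 4! 6! 2! / 13! → 1/180180; sum: t=4:+1/5760 = 1/5760; 3j²(5 3 4; 0 3 -3) = Δ·Π!·Σ² = 5/572  (sign -1)
B: Δ: 4! 6! 2! / 13! → 1/180180; sum: t=2:+1/5760 = 1/5760; 3j²(5 3 4; -3 -1 4) = Δ·Π!·Σ² = 56/2145  (sign +1)
I_A²/I_B² = (5/572)/(56/2145) = 75/224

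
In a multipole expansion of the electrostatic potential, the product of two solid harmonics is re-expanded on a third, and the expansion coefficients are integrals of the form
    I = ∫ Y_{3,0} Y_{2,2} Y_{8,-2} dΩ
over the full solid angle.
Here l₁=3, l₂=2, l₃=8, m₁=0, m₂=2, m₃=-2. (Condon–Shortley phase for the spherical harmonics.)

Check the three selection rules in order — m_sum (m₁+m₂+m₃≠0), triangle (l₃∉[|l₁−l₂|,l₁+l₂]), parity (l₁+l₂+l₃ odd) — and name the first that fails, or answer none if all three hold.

azimuthal sum: 0 + 2 − 2 = 0  ✓
1 ≤ 8 ≤ 5 (triangle on l)  ✗
L = 3 + 2 + 8 = 13 (odd)

triangle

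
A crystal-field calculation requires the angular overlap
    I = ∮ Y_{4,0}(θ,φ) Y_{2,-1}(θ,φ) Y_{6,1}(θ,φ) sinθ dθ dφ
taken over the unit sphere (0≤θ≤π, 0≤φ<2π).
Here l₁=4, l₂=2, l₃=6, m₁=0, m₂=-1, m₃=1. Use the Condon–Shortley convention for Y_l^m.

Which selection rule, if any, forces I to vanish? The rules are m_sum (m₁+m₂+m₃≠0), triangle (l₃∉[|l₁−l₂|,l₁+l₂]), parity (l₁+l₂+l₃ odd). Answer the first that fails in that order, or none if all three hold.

none

Σmᵢ = 0  ✓
l₃∈[|l₁−l₂|,l₁+l₂]=[2,6], have l₃=6  ✓
Σlᵢ = 12 ⇒ even  ✓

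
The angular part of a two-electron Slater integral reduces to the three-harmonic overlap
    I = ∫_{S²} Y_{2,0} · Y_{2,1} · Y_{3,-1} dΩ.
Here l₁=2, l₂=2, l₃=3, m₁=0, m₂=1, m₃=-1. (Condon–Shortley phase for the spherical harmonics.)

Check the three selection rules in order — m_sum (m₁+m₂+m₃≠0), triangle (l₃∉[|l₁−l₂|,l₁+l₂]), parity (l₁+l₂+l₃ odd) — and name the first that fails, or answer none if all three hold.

azimuthal sum: 0 + 1 − 1 = 0  ✓
0 ≤ 3 ≤ 4 (triangle on l)  ✓
L = 2 + 2 + 3 = 7 (odd)  ✗

parity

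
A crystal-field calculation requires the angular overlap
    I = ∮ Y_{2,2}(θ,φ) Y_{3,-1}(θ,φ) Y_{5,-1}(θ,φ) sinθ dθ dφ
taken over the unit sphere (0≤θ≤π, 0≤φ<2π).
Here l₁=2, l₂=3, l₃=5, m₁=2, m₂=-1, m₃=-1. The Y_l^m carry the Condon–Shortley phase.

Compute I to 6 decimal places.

-0.092802

Rules hold: Σm=0, L=10 even, 1≤5≤5.
N = 5·7·11 = 385
Δ = 0!·4!·6!/11! = 1/2310
Racah Σ t=0..0: t=0:+1/144 = 1/144
⇒ 3j(2 3 5; 0 0 0)² = 10/231, sgn -1
Racah Σ t=0..0: t=0:+1/1152 = 1/1152
⇒ 3j(2 3 5; 2 -1 -1)² = 1/154, sgn +1
4πI² = N·(3j₀)²·(3jₘ)² = 25/231
I = -1·√(0.108225/4π) = -0.09280237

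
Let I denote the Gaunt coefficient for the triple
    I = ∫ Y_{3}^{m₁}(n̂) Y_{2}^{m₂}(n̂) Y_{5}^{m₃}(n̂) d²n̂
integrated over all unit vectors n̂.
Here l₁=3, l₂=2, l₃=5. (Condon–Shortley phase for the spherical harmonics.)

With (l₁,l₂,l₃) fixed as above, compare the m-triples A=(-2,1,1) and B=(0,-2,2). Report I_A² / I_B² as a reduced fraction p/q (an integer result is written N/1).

Same 3,2,5: normalisation and zero-m 3j drop out of the ratio.
A: Δ: 0! 6! 4! / 11! → 1/2310; sum: t=0:+1/720 = 1/720; 3j²(3 2 5; -2 1 1) = Δ·Π!·Σ² = 4/385  (sign +1)
B: Δ: 0! 6! 4! / 11! → 1/2310; sum: t=0:+1/864 = 1/864; 3j²(3 2 5; 0 -2 2) = Δ·Π!·Σ² = 1/66  (sign -1)
I_A²/I_B² = (4/385)/(1/66) = 24/35

24/35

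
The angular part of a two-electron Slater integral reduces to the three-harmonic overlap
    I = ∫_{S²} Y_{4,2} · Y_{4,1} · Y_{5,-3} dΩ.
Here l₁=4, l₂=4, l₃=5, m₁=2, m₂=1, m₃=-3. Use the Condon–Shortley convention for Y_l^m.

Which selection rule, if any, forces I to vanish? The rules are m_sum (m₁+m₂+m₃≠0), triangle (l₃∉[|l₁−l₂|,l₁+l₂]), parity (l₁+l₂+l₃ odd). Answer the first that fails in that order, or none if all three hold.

azimuthal sum: 2 + 1 − 3 = 0  ✓
0 ≤ 5 ≤ 8 (triangle on l)  ✓
L = 4 + 4 + 5 = 13 (odd)  ✗

parity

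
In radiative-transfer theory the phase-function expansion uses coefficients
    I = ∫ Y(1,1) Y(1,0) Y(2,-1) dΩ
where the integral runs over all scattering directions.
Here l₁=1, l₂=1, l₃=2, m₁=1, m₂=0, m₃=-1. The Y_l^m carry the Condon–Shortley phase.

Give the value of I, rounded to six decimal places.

m-sum 0 ✓  L=4 even ✓  0≤2≤2 ✓
Π(2lᵢ+1) = 3×3×5 = 45
triangle coeff Δ(1,1,2) = 1/30
Σ_t [0,0]: t=0:+1/1 = 1/1
(3j)²=2/15 [(1 1 2; 0 0 0)], sign=+1
Σ_t [0,0]: t=0:+1/2 = 1/2
(3j)²=1/10 [(1 1 2; 1 0 -1)], sign=-1
⇒ 4πI² = 3/5
I = (-1)√(3/5/(4π)) = -0.21850969

-0.218510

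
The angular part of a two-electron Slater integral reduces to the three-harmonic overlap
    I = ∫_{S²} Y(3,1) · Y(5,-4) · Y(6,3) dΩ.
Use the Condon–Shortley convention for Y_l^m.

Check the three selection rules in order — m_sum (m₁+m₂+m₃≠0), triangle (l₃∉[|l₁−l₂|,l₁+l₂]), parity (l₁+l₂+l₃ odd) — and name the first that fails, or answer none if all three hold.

none

m₁+m₂+m₃ = 1 − 4 + 3 = 0  ✓
triangle: |3−5|=2 ≤ l₃=6 ≤ 3+5=8  ✓
parity: l₁+l₂+l₃ = 14 is even  ✓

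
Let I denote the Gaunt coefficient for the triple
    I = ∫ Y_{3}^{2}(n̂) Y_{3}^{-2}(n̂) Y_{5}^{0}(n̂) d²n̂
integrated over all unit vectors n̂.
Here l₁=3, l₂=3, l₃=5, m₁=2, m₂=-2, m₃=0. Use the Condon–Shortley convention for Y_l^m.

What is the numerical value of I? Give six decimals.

0.000000

l₁+l₂+l₃=11 is odd: 3j(l;000)=0 ⇒ I=0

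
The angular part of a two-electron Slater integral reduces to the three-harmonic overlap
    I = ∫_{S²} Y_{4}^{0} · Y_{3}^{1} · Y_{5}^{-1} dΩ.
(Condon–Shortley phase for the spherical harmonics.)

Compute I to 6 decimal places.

-0.086020

Rules hold: Σm=0, L=12 even, 1≤5≤7.
N = 9·7·11 = 693
Δ = 2!·6!·4!/13! = 1/180180
Racah Σ t=0..2: t=0:+1/576 t=1:−1/144 t=2:+1/576 = -1/288
⇒ 3j(4 3 5; 0 0 0)² = 20/1001, sgn +1
Racah Σ t=0..2: t=0:+1/2304 t=1:−1/216 t=2:+1/384 = -11/6912
⇒ 3j(4 3 5; 0 1 -1)² = 11/1638, sgn -1
4πI² = N·(3j₀)²·(3jₘ)² = 110/1183
I = -1·√(0.0929839/4π) = -0.08601992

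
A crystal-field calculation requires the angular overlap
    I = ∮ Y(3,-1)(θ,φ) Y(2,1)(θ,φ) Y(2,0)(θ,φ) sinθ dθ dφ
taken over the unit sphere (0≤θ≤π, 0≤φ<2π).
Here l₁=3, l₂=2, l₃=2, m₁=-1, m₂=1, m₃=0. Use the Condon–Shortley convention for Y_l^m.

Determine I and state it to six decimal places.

0.000000

l₁+l₂+l₃=7 is odd: 3j(l;000)=0 ⇒ I=0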